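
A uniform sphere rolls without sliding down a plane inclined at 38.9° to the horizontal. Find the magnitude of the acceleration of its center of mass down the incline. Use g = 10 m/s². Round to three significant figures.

Here I = (2/5)MR², so the shape factor k = I/(MR²) = 0.4.
Translational: Mg sinθ − f = Ma. Rotational about the CM: fR = Iα = kMRa, so f = kMa.
Eliminating f: Mg sinθ = (1+k)Ma, so a = g sinθ/(1+k) = 10 × sin38.9° / 1.4 ≈ 4.49 m/s².

a ≈ 4.49 m/s²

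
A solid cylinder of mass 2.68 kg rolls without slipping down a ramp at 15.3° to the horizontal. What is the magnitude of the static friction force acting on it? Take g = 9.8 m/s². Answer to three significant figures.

With I = (1/2)MR², the ratio k = I/(MR²) is 0.5.
Along the incline Mg sinθ − f = Ma, and torque about the center fR = Iα = kMR²(a/R) gives f = kMa.
Combining, a = g sinθ/(1+k) and f = kMa = kMg sinθ/(1+k).
f = 0.5 × 2.68 × 9.8 × sin15.3° / 1.5 ≈ 2.31 N.

f ≈ 2.31 N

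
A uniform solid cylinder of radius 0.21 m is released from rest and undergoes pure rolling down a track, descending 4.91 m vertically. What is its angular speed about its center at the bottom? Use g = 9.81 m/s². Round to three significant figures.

ω ≈ 38.2 rad/s

Here I = (1/2)MR², so the shape factor k = I/(MR²) = 0.5.
Pure rolling means v = ωR; then KE = ½Mv² + ½I(v/R)² = ½(1+k)Mv² = (3/4)Mv².
Energy conservation Mgh = ½(1+k)Mv² gives v = √(2gh/(1+k)) = √(2 × 9.81 × 4.91 / 1.5) = 8.014 m/s.
The angular speed follows from ω = v/R = 8.014/0.21 ≈ 38.2 rad/s.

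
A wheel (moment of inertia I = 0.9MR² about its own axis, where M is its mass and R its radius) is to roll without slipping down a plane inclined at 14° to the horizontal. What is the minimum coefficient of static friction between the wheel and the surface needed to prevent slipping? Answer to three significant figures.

μ_min ≈ 0.118

Here I = 0.9MR², so the shape factor k = I/(MR²) = 0.9.
Along the incline Mg sinθ − f = Ma, and torque about the center fR = Iα = kMR²(a/R) gives f = kMa.
These give a = g sinθ/(1+k) and the required friction f = kMg sinθ/(1+k).
With N = Mg cosθ, the no-slip condition f ≤ μN gives μ_min = f/N = k tanθ/(1+k).
μ_min = 0.9 × tan14° / 1.9 ≈ 0.118.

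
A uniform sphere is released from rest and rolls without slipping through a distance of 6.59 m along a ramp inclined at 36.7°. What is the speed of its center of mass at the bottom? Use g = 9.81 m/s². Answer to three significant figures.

v ≈ 7.43 m/s

With I = (2/5)MR², the ratio k = I/(MR²) is 0.4.
Rolling without slipping gives ω = v/R, so the total kinetic energy is ½Mv² + ½Iω² = ½(1+k)Mv² = (7/10)Mv².
The vertical drop is h = L sinθ = 6.59 × sin36.7° = 3.938 m.
Setting Mgh = (7/10)Mv² gives v = √(2gh/(1+k)) = √(2·9.81·3.938/1.4) ≈ 7.43 m/s.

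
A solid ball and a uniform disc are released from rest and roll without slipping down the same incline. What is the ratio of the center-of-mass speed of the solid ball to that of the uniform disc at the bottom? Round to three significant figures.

Each satisfies Mgh = ½(1+k)Mv² with k = I/(MR²), so v ∝ 1/√(1+k).
For the solid ball k = 0.4; for the uniform disc k = 0.5.
v₁/v₂ = √((1+k₂)/(1+k₁)) = √(1.5/1.4) ≈ 1.04.

v_ratio ≈ 1.04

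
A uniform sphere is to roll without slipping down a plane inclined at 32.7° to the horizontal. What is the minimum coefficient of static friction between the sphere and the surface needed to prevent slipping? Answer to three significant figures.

For this body I = (2/5)MR², i.e. k = I/(MR²) = 0.4.
Along the incline Mg sinθ − f = Ma, and torque about the center fR = Iα = kMR²(a/R) gives f = kMa.
These give a = g sinθ/(1+k) and the required friction f = kMg sinθ/(1+k).
With N = Mg cosθ, the no-slip condition f ≤ μN gives μ_min = f/N = k tanθ/(1+k).
μ_min = 0.4 × tan32.7° / 1.4 ≈ 0.183.

μ_min ≈ 0.183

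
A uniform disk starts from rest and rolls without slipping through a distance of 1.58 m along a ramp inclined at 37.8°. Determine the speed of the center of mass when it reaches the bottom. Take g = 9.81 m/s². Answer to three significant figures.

v ≈ 3.56 m/s

With I = (1/2)MR², the ratio k = I/(MR²) is 0.5.
Since it rolls without slipping, ω = v/R and KE = ½Mv² + ½Iω² = ½(1+k)Mv² = (3/4)Mv².
The vertical drop is h = L sinθ = 1.58 × sin37.8° = 0.9684 m.
Setting Mgh = (3/4)Mv² gives v = √(2gh/(1+k)) = √(2·9.81·0.9684/1.5) ≈ 3.56 m/s.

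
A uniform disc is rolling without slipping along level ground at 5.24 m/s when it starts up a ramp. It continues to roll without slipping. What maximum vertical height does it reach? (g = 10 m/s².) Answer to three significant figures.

h ≈ 2.06 m

For this body I = (1/2)MR², i.e. k = I/(MR²) = 0.5.
Rolling without slipping gives ω = v/R, so the total kinetic energy is ½Mv² + ½Iω² = ½(1+k)Mv² = (3/4)Mv².
All of this converts to potential energy at the highest point: (3/4)Mv₀² = Mgh.
Thus h = (1+k)v₀²/(2g) = 1.5 × 5.24² / (2 × 10) ≈ 2.06 m.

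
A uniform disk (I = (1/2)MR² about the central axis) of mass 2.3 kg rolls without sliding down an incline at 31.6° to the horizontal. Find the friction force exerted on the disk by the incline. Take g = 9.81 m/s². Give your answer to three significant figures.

f ≈ 3.94 N

Here I = (1/2)MR², so the shape factor k = I/(MR²) = 0.5.
Along the incline Mg sinθ − f = Ma, and torque about the center fR = Iα = kMR²(a/R) gives f = kMa.
Combining, a = g sinθ/(1+k) and f = kMa = kMg sinθ/(1+k).
f = 0.5 × 2.3 × 9.81 × sin31.6° / 1.5 ≈ 3.94 N.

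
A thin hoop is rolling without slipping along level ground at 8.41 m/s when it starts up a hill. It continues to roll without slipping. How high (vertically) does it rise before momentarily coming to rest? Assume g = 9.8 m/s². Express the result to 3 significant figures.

h ≈ 7.22 m

For this body I = MR², i.e. k = I/(MR²) = 1.
Pure rolling means v = ωR; then KE = ½Mv² + ½I(v/R)² = ½(1+k)Mv² = Mv².
At the top the kinetic energy is zero, so Mv₀² = Mgh.
Thus h = (1+k)v₀²/(2g) = 2 × 8.41² / (2 × 9.8) ≈ 7.22 m.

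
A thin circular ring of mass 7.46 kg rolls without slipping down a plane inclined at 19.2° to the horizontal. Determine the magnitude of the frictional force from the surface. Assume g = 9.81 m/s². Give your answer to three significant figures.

With I = MR², the ratio k = I/(MR²) is 1.
Newton's second law down the slope: Mg sinθ − f = Ma. The torque equation fR = Iα (with α = a/R) gives f = kMa.
Combining, a = g sinθ/(1+k) and f = kMa = kMg sinθ/(1+k).
f = 1 × 7.46 × 9.81 × sin19.2° / 2 ≈ 12.0 N.

f ≈ 12.0 N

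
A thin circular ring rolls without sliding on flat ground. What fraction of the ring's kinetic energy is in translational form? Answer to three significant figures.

fraction ≈ 0.500

For this body I = MR², i.e. k = I/(MR²) = 1.
Since ω = v/R, the translational part is ½Mv² and the rotational part is ½I(v/R)² = ½kMv²; the total is ½(1+k)Mv².
The translational fraction is therefore 1/(1+k) = 1/2 ≈ 0.500.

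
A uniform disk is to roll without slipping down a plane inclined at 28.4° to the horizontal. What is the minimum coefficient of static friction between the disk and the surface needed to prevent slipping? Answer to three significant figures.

μ_min ≈ 0.180

The moment of inertia is (1/2)MR², giving k ≡ I/(MR²) = 0.5.
Translational: Mg sinθ − f = Ma. Rotational about the CM: fR = Iα = kMRa, so f = kMa.
These give a = g sinθ/(1+k) and the required friction f = kMg sinθ/(1+k).
The normal force is N = Mg cosθ, so μ_min = f/N = k tanθ/(1+k).
μ_min = 0.5 × tan28.4° / 1.5 ≈ 0.180.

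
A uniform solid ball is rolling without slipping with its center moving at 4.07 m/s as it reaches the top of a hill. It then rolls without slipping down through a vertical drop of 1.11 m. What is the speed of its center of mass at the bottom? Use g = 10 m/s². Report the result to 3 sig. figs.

With I = (2/5)MR², the ratio k = I/(MR²) is 0.4.
The rolling condition ω = v/R makes the rotational term ½I(v/R)² = ½kMv², so KE_total = ½(1+k)Mv² = (7/10)Mv².
Conserving energy between top and bottom: (7/10)Mv² = (7/10)Mv₀² + Mgh, hence v² = v₀² + 2gh/(1+k).
v = √(4.07² + 2×10×1.11/1.4) = √32.42 ≈ 5.69 m/s.

v ≈ 5.69 m/s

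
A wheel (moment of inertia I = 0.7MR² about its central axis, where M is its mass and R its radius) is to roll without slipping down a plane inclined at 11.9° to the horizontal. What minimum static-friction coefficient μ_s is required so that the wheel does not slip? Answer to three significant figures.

μ_min ≈ 0.0868

For this body I = 0.7MR², i.e. k = I/(MR²) = 0.7.
Newton's second law down the slope: Mg sinθ − f = Ma. The torque equation fR = Iα (with α = a/R) gives f = kMa.
These give a = g sinθ/(1+k) and the required friction f = kMg sinθ/(1+k).
With N = Mg cosθ, the no-slip condition f ≤ μN gives μ_min = f/N = k tanθ/(1+k).
μ_min = 0.7 × tan11.9° / 1.7 ≈ 0.0868.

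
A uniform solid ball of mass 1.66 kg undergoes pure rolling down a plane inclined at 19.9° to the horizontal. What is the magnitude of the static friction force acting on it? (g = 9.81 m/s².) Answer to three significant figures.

Here I = (2/5)MR², so the shape factor k = I/(MR²) = 0.4.
Translational: Mg sinθ − f = Ma. Rotational about the CM: fR = Iα = kMRa, so f = kMa.
Combining, a = g sinθ/(1+k) and f = kMa = kMg sinθ/(1+k).
f = 0.4 × 1.66 × 9.81 × sin19.9° / 1.4 ≈ 1.58 N.

f ≈ 1.58 N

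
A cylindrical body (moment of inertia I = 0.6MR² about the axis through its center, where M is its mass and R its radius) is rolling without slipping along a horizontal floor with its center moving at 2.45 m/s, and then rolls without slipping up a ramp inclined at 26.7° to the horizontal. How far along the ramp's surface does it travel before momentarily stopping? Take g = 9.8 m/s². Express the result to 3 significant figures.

d ≈ 1.09 m

With I = 0.6MR², the ratio k = I/(MR²) is 0.6.
Rolling without slipping gives ω = v/R, so the total kinetic energy is ½Mv² + ½Iω² = ½(1+k)Mv² = (4/5)Mv².
Setting this equal to Mgh gives the vertical rise h = (1+k)v₀²/(2g) = 1.6×2.45²/(2×9.8) = 0.49 m.
Along the incline, d = h/sinθ = 0.49/sin26.7° ≈ 1.09 m.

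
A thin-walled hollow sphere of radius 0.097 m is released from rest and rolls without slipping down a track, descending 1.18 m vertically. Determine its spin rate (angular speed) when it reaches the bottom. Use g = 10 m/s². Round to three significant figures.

ω ≈ 38.8 rad/s

Here I = (2/3)MR², so the shape factor k = I/(MR²) = 2/3.
The rolling condition ω = v/R makes the rotational term ½I(v/R)² = ½kMv², so KE_total = ½(1+k)Mv² = (5/6)Mv².
Energy conservation Mgh = ½(1+k)Mv² gives v = √(2gh/(1+k)) = √(2 × 10 × 1.18 / 1.667) = 3.763 m/s.
The angular speed follows from ω = v/R = 3.763/0.097 ≈ 38.8 rad/s.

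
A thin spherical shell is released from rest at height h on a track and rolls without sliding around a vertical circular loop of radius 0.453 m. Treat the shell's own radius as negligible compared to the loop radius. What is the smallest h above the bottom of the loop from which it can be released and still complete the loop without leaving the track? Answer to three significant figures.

h_min ≈ 1.28 m

With I = (2/3)MR², the ratio k = I/(MR²) is 2/3.
At the top of the loop, the minimum-contact condition is Mg = Mv_top²/r, so v_top² = gr.
With ω = v/R, the kinetic energy at speed v is ½(1+k)Mv² = (5/6)Mv².
Energy conservation from release (height h) to the top (height 2r): Mgh = Mg(2r) + (5/6)M·gr.
Thus h_min = 2r + (1+k)r/2 = r(2 + 1.667/2) = 0.453 × 2.833 ≈ 1.28 m.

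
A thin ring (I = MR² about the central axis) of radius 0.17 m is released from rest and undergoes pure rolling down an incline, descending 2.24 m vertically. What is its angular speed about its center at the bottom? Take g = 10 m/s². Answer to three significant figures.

Here I = MR², so the shape factor k = I/(MR²) = 1.
The rolling condition ω = v/R makes the rotational term ½I(v/R)² = ½kMv², so KE_total = ½(1+k)Mv² = Mv².
Energy conservation Mgh = ½(1+k)Mv² gives v = √(2gh/(1+k)) = √(2 × 10 × 2.24 / 2) = 4.733 m/s.
The angular speed follows from ω = v/R = 4.733/0.17 ≈ 27.8 rad/s.

ω ≈ 27.8 rad/s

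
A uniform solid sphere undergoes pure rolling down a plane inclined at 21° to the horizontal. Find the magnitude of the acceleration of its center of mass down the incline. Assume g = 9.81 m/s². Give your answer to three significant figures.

a ≈ 2.51 m/s²

Here I = (2/5)MR², so the shape factor k = I/(MR²) = 0.4.
Along the incline Mg sinθ − f = Ma, and torque about the center fR = Iα = kMR²(a/R) gives f = kMa.
Eliminating f: Mg sinθ = (1+k)Ma, so a = g sinθ/(1+k) = 9.81 × sin21° / 1.4 ≈ 2.51 m/s².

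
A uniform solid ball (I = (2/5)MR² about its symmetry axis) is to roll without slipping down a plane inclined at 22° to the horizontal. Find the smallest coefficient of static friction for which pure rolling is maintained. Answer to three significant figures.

μ_min ≈ 0.115

For this body I = (2/5)MR², i.e. k = I/(MR²) = 0.4.
Along the incline Mg sinθ − f = Ma, and torque about the center fR = Iα = kMR²(a/R) gives f = kMa.
These give a = g sinθ/(1+k) and the required friction f = kMg sinθ/(1+k).
The normal force is N = Mg cosθ, so μ_min = f/N = k tanθ/(1+k).
μ_min = 0.4 × tan22° / 1.4 ≈ 0.115.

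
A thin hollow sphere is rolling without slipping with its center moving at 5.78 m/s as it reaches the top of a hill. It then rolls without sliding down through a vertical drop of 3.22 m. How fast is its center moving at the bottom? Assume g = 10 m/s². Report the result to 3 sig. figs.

The moment of inertia is (2/3)MR², giving k ≡ I/(MR²) = 2/3.
Rolling without slipping gives ω = v/R, so the total kinetic energy is ½Mv² + ½Iω² = ½(1+k)Mv² = (5/6)Mv².
Conserving energy between top and bottom: (5/6)Mv² = (5/6)Mv₀² + Mgh, hence v² = v₀² + 2gh/(1+k).
v = √(5.78² + 2×10×3.22/1.667) = √72.05 ≈ 8.49 m/s.

v ≈ 8.49 m/s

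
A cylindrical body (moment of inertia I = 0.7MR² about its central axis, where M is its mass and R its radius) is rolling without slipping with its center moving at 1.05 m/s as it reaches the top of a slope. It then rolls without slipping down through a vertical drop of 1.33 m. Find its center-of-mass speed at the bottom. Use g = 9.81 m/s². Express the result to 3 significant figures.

v ≈ 4.06 m/s

Here I = 0.7MR², so the shape factor k = I/(MR²) = 0.7.
The rolling condition ω = v/R makes the rotational term ½I(v/R)² = ½kMv², so KE_total = ½(1+k)Mv² = (17/20)Mv².
Conserving energy between top and bottom: (17/20)Mv² = (17/20)Mv₀² + Mgh, hence v² = v₀² + 2gh/(1+k).
v = √(1.05² + 2×9.81×1.33/1.7) = √16.45 ≈ 4.06 m/s.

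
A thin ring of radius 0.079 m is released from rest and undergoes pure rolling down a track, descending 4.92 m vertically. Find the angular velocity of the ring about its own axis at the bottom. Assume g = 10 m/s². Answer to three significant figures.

ω ≈ 88.8 rad/s

With I = MR², the ratio k = I/(MR²) is 1.
The rolling condition ω = v/R makes the rotational term ½I(v/R)² = ½kMv², so KE_total = ½(1+k)Mv² = Mv².
Energy conservation Mgh = ½(1+k)Mv² gives v = √(2gh/(1+k)) = √(2 × 10 × 4.92 / 2) = 7.014 m/s.
Then ω = v/R = 7.014 / 0.079 ≈ 88.8 rad/s.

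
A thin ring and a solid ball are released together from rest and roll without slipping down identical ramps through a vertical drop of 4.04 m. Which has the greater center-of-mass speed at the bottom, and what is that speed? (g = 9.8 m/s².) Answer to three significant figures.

For rolling without slipping, Mgh = ½(1+k)Mv² where k = I/(MR²), so v = √(2gh/(1+k)).
Thin ring: k = 1, giving v = √(2×9.8×4.04/2) = 6.292 m/s.
Solid ball: k = 0.4, giving v = √(2×9.8×4.04/1.4) = 7.521 m/s.
The smaller k wins: the solid ball, at ≈ 7.52 m/s.

the solid ball, at v ≈ 7.52 m/s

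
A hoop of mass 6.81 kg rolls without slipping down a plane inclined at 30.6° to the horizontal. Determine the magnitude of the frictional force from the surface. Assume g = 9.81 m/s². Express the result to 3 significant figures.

f ≈ 17.0 N

Here I = MR², so the shape factor k = I/(MR²) = 1.
Along the incline Mg sinθ − f = Ma, and torque about the center fR = Iα = kMR²(a/R) gives f = kMa.
Combining, a = g sinθ/(1+k) and f = kMa = kMg sinθ/(1+k).
f = 1 × 6.81 × 9.81 × sin30.6° / 2 ≈ 17.0 N.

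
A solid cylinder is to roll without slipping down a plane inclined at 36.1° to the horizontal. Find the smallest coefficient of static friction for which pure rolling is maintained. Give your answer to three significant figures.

The moment of inertia is (1/2)MR², giving k ≡ I/(MR²) = 0.5.
Newton's second law down the slope: Mg sinθ − f = Ma. The torque equation fR = Iα (with α = a/R) gives f = kMa.
These give a = g sinθ/(1+k) and the required friction f = kMg sinθ/(1+k).
With N = Mg cosθ, the no-slip condition f ≤ μN gives μ_min = f/N = k tanθ/(1+k).
μ_min = 0.5 × tan36.1° / 1.5 ≈ 0.243.

μ_min ≈ 0.243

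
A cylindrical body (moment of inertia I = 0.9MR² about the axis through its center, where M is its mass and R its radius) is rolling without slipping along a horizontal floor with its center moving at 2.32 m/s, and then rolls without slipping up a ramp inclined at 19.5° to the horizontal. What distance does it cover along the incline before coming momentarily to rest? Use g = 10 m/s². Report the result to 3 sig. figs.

d ≈ 1.53 m

Here I = 0.9MR², so the shape factor k = I/(MR²) = 0.9.
Pure rolling means v = ωR; then KE = ½Mv² + ½I(v/R)² = ½(1+k)Mv² = (19/20)Mv².
Setting this equal to Mgh gives the vertical rise h = (1+k)v₀²/(2g) = 1.9×2.32²/(2×10) = 0.5113 m.
Along the incline, d = h/sinθ = 0.5113/sin19.5° ≈ 1.53 m.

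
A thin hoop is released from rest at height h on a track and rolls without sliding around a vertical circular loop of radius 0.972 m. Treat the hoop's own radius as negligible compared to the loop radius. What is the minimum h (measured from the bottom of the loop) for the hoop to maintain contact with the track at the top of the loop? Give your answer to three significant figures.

h_min ≈ 2.92 m

With I = MR², the ratio k = I/(MR²) is 1.
At the top of the loop, the minimum-contact condition is Mg = Mv_top²/r, so v_top² = gr.
With ω = v/R, the kinetic energy at speed v is ½(1+k)Mv² = Mv².
Energy conservation from release (height h) to the top (height 2r): Mgh = Mg(2r) + M·gr.
Thus h_min = 2r + (1+k)r/2 = r(2 + 2/2) = 0.972 × 3 ≈ 2.92 m.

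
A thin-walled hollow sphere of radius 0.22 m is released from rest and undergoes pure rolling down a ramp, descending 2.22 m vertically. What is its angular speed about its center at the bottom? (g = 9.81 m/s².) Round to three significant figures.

ω ≈ 23.2 rad/s

For this body I = (2/3)MR², i.e. k = I/(MR²) = 2/3.
The rolling condition ω = v/R makes the rotational term ½I(v/R)² = ½kMv², so KE_total = ½(1+k)Mv² = (5/6)Mv².
Energy conservation Mgh = ½(1+k)Mv² gives v = √(2gh/(1+k)) = √(2 × 9.81 × 2.22 / 1.667) = 5.112 m/s.
Then ω = v/R = 5.112 / 0.22 ≈ 23.2 rad/s.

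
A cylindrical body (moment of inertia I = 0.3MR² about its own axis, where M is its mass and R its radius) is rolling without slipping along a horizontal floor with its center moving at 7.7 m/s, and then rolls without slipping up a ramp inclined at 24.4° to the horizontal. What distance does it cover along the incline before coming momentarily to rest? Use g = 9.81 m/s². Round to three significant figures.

The moment of inertia is 0.3MR², giving k ≡ I/(MR²) = 0.3.
Pure rolling means v = ωR; then KE = ½Mv² + ½I(v/R)² = ½(1+k)Mv² = (13/20)Mv².
Setting this equal to Mgh gives the vertical rise h = (1+k)v₀²/(2g) = 1.3×7.7²/(2×9.81) = 3.928 m.
Along the incline, d = h/sinθ = 3.928/sin24.4° ≈ 9.51 m.

d ≈ 9.51 m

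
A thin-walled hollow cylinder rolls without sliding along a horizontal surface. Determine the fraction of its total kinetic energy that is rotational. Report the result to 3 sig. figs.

fraction ≈ 0.500

Here I = MR², so the shape factor k = I/(MR²) = 1.
With ω = v/R, KE_trans = ½Mv² and KE_rot = ½Iω² = ½kMv², so KE_total = ½(1+k)Mv².
The rotational fraction is therefore k/(1+k) = 1/2 ≈ 0.500.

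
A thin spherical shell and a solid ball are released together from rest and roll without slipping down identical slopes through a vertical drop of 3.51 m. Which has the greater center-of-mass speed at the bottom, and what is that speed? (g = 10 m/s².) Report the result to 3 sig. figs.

For rolling without slipping, Mgh = ½(1+k)Mv² where k = I/(MR²), so v = √(2gh/(1+k)).
Thin spherical shell: k = 2/3, giving v = √(2×10×3.51/1.667) = 6.49 m/s.
Solid ball: k = 0.4, giving v = √(2×10×3.51/1.4) = 7.081 m/s.
The smaller k wins: the solid ball, at ≈ 7.08 m/s.

the solid ball, at v ≈ 7.08 m/s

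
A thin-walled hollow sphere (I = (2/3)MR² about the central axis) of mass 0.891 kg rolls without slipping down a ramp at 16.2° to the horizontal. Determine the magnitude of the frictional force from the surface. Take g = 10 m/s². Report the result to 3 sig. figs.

With I = (2/3)MR², the ratio k = I/(MR²) is 2/3.
Translational: Mg sinθ − f = Ma. Rotational about the CM: fR = Iα = kMRa, so f = kMa.
Combining, a = g sinθ/(1+k) and f = kMa = kMg sinθ/(1+k).
f = (2/3) × 0.891 × 10 × sin16.2° / 1.667 ≈ 0.994 N.

f ≈ 0.994 N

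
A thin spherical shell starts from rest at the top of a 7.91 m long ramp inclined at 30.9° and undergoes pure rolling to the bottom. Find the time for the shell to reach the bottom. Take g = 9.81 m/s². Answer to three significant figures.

For this body I = (2/3)MR², i.e. k = I/(MR²) = 2/3.
Translational: Mg sinθ − f = Ma. Rotational about the CM: fR = Iα = kMRa, so f = kMa.
Hence a = g sinθ/(1+k) = 9.81×sin30.9°/1.667 = 3.023 m/s².
Starting from rest, L = ½at², so t = √(2L/a) = √(2×7.91/3.023) ≈ 2.29 s.

t ≈ 2.29 s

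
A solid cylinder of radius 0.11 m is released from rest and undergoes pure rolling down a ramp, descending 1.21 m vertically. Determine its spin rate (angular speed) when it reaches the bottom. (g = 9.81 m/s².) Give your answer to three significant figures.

Here I = (1/2)MR², so the shape factor k = I/(MR²) = 0.5.
Pure rolling means v = ωR; then KE = ½Mv² + ½I(v/R)² = ½(1+k)Mv² = (3/4)Mv².
Energy conservation Mgh = ½(1+k)Mv² gives v = √(2gh/(1+k)) = √(2 × 9.81 × 1.21 / 1.5) = 3.978 m/s.
The angular speed follows from ω = v/R = 3.978/0.11 ≈ 36.2 rad/s.

ω ≈ 36.2 rad/s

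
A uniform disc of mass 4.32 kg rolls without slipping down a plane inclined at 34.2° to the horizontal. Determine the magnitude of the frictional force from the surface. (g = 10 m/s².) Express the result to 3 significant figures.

f ≈ 8.09 N

For this body I = (1/2)MR², i.e. k = I/(MR²) = 0.5.
Along the incline Mg sinθ − f = Ma, and torque about the center fR = Iα = kMR²(a/R) gives f = kMa.
Combining, a = g sinθ/(1+k) and f = kMa = kMg sinθ/(1+k).
f = 0.5 × 4.32 × 10 × sin34.2° / 1.5 ≈ 8.09 N.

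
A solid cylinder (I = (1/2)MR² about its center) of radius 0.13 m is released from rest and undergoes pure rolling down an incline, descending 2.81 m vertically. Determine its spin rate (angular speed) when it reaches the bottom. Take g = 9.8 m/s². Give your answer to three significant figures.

ω ≈ 46.6 rad/s

Here I = (1/2)MR², so the shape factor k = I/(MR²) = 0.5.
Rolling without slipping gives ω = v/R, so the total kinetic energy is ½Mv² + ½Iω² = ½(1+k)Mv² = (3/4)Mv².
Energy conservation Mgh = ½(1+k)Mv² gives v = √(2gh/(1+k)) = √(2 × 9.8 × 2.81 / 1.5) = 6.059 m/s.
Then ω = v/R = 6.059 / 0.13 ≈ 46.6 rad/s.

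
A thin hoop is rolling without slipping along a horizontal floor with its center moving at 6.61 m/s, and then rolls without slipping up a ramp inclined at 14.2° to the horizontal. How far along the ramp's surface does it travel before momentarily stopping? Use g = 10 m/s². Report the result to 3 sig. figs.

d ≈ 17.8 m

With I = MR², the ratio k = I/(MR²) is 1.
Since it rolls without slipping, ω = v/R and KE = ½Mv² + ½Iω² = ½(1+k)Mv² = Mv².
Setting this equal to Mgh gives the vertical rise h = (1+k)v₀²/(2g) = 2×6.61²/(2×10) = 4.369 m.
Along the incline, d = h/sinθ = 4.369/sin14.2° ≈ 17.8 m.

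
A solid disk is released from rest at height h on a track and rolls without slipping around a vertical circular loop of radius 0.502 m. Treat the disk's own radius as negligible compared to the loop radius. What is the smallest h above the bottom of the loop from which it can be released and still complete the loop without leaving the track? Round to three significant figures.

The moment of inertia is (1/2)MR², giving k ≡ I/(MR²) = 0.5.
At the top of the loop, the minimum-contact condition is Mg = Mv_top²/r, so v_top² = gr.
With ω = v/R, the kinetic energy at speed v is ½(1+k)Mv² = (3/4)Mv².
Energy conservation from release (height h) to the top (height 2r): Mgh = Mg(2r) + (3/4)M·gr.
Thus h_min = 2r + (1+k)r/2 = r(2 + 1.5/2) = 0.502 × 2.75 ≈ 1.38 m.

h_min ≈ 1.38 m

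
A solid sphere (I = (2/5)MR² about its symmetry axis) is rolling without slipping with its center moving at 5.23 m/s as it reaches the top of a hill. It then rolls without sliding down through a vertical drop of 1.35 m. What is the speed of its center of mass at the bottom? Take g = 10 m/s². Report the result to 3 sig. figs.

With I = (2/5)MR², the ratio k = I/(MR²) is 0.4.
The rolling condition ω = v/R makes the rotational term ½I(v/R)² = ½kMv², so KE_total = ½(1+k)Mv² = (7/10)Mv².
Energy conservation: (7/10)Mv₀² + Mgh = (7/10)Mv², so v² = v₀² + 2gh/(1+k).
v = √(5.23² + 2×10×1.35/1.4) = √46.64 ≈ 6.83 m/s.

v ≈ 6.83 m/s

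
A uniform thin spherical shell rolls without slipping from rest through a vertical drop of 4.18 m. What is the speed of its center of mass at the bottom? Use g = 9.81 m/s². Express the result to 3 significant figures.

Here I = (2/3)MR², so the shape factor k = I/(MR²) = 2/3.
Pure rolling means v = ωR; then KE = ½Mv² + ½I(v/R)² = ½(1+k)Mv² = (5/6)Mv².
Setting Mgh = (5/6)Mv² gives v = √(2gh/(1+k)) = √(2·9.81·4.18/1.667) ≈ 7.01 m/s.

v ≈ 7.01 m/s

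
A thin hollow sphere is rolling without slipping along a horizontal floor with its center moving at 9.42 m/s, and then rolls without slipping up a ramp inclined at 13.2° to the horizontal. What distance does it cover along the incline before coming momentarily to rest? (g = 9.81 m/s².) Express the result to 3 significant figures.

For this body I = (2/3)MR², i.e. k = I/(MR²) = 2/3.
Rolling without slipping gives ω = v/R, so the total kinetic energy is ½Mv² + ½Iω² = ½(1+k)Mv² = (5/6)Mv².
Setting this equal to Mgh gives the vertical rise h = (1+k)v₀²/(2g) = 1.667×9.42²/(2×9.81) = 7.538 m.
The distance along the slope is d = h/sinθ = 7.538/sin13.2° ≈ 33.0 m.

d ≈ 33.0 m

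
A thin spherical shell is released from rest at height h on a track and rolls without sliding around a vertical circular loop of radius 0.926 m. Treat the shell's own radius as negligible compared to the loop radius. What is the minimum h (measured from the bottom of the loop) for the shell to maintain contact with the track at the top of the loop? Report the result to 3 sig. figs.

With I = (2/3)MR², the ratio k = I/(MR²) is 2/3.
At the top, contact is just lost when gravity alone supplies the centripetal force: Mg = Mv_top²/r, i.e. v_top² = gr.
With ω = v/R, the kinetic energy at speed v is ½(1+k)Mv² = (5/6)Mv².
Energy conservation from release (height h) to the top (height 2r): Mgh = Mg(2r) + (5/6)M·gr.
Thus h_min = 2r + (1+k)r/2 = r(2 + 1.667/2) = 0.926 × 2.833 ≈ 2.62 m.

h_min ≈ 2.62 m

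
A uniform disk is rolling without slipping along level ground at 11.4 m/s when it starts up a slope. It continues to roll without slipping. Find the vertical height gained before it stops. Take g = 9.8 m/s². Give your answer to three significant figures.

h ≈ 9.95 m

Here I = (1/2)MR², so the shape factor k = I/(MR²) = 0.5.
Rolling without slipping gives ω = v/R, so the total kinetic energy is ½Mv² + ½Iω² = ½(1+k)Mv² = (3/4)Mv².
All of this converts to potential energy at the highest point: (3/4)Mv₀² = Mgh.
Thus h = (1+k)v₀²/(2g) = 1.5 × 11.4² / (2 × 9.8) ≈ 9.95 m.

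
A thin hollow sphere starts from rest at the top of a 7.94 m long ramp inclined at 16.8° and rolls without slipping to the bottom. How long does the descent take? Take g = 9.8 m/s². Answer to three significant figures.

The moment of inertia is (2/3)MR², giving k ≡ I/(MR²) = 2/3.
Along the incline Mg sinθ − f = Ma, and torque about the center fR = Iα = kMR²(a/R) gives f = kMa.
Hence a = g sinθ/(1+k) = 9.8×sin16.8°/1.667 = 1.7 m/s².
Starting from rest, L = ½at², so t = √(2L/a) = √(2×7.94/1.7) ≈ 3.06 s.

t ≈ 3.06 s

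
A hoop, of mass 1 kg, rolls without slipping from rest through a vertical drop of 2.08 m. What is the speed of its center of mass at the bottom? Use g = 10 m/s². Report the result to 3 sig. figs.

Here I = MR², so the shape factor k = I/(MR²) = 1.
Rolling without slipping gives ω = v/R, so the total kinetic energy is ½Mv² + ½Iω² = ½(1+k)Mv² = Mv².
Setting Mgh = Mv² gives v = √(2gh/(1+k)) = √(2·10·2.08/2) ≈ 4.56 m/s.

v ≈ 4.56 m/s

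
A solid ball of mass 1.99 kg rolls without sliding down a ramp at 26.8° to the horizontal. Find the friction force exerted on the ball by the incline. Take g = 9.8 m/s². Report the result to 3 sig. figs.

The moment of inertia is (2/5)MR², giving k ≡ I/(MR²) = 0.4.
Translational: Mg sinθ − f = Ma. Rotational about the CM: fR = Iα = kMRa, so f = kMa.
Combining, a = g sinθ/(1+k) and f = kMa = kMg sinθ/(1+k).
f = 0.4 × 1.99 × 9.8 × sin26.8° / 1.4 ≈ 2.51 N.

f ≈ 2.51 N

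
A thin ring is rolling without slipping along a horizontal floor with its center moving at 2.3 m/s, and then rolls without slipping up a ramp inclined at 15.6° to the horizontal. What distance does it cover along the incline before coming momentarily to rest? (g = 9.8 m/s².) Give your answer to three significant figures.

Here I = MR², so the shape factor k = I/(MR²) = 1.
The rolling condition ω = v/R makes the rotational term ½I(v/R)² = ½kMv², so KE_total = ½(1+k)Mv² = Mv².
Setting this equal to Mgh gives the vertical rise h = (1+k)v₀²/(2g) = 2×2.3²/(2×9.8) = 0.5398 m.
Along the incline, d = h/sinθ = 0.5398/sin15.6° ≈ 2.01 m.

d ≈ 2.01 m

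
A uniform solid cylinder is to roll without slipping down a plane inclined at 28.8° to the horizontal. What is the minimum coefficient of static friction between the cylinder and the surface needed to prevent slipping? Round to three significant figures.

For this body I = (1/2)MR², i.e. k = I/(MR²) = 0.5.
Along the incline Mg sinθ − f = Ma, and torque about the center fR = Iα = kMR²(a/R) gives f = kMa.
These give a = g sinθ/(1+k) and the required friction f = kMg sinθ/(1+k).
With N = Mg cosθ, the no-slip condition f ≤ μN gives μ_min = f/N = k tanθ/(1+k).
μ_min = 0.5 × tan28.8° / 1.5 ≈ 0.183.

μ_min ≈ 0.183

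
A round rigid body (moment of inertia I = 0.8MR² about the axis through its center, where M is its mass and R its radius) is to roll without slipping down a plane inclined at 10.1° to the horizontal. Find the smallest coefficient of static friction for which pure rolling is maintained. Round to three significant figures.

With I = 0.8MR², the ratio k = I/(MR²) is 0.8.
Along the incline Mg sinθ − f = Ma, and torque about the center fR = Iα = kMR²(a/R) gives f = kMa.
These give a = g sinθ/(1+k) and the required friction f = kMg sinθ/(1+k).
With N = Mg cosθ, the no-slip condition f ≤ μN gives μ_min = f/N = k tanθ/(1+k).
μ_min = 0.8 × tan10.1° / 1.8 ≈ 0.0792.

μ_min ≈ 0.0792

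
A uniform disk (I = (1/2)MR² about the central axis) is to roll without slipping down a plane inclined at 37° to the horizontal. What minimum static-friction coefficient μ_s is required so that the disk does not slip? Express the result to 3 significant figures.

μ_min ≈ 0.251

For this body I = (1/2)MR², i.e. k = I/(MR²) = 0.5.
Translational: Mg sinθ − f = Ma. Rotational about the CM: fR = Iα = kMRa, so f = kMa.
These give a = g sinθ/(1+k) and the required friction f = kMg sinθ/(1+k).
The normal force is N = Mg cosθ, so μ_min = f/N = k tanθ/(1+k).
μ_min = 0.5 × tan37° / 1.5 ≈ 0.251.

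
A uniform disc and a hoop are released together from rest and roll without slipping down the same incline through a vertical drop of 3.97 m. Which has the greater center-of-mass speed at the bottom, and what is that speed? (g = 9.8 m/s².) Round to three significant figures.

the uniform disc, at v ≈ 7.20 m/s

For rolling without slipping, Mgh = ½(1+k)Mv² where k = I/(MR²), so v = √(2gh/(1+k)).
Uniform disc: k = 0.5, giving v = √(2×9.8×3.97/1.5) = 7.202 m/s.
Hoop: k = 1, giving v = √(2×9.8×3.97/2) = 6.237 m/s.
The smaller k wins: the uniform disc, at ≈ 7.20 m/s.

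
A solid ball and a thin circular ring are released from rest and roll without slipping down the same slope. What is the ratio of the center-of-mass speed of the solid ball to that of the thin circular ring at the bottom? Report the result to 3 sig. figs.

v_ratio ≈ 1.20

Each satisfies Mgh = ½(1+k)Mv² with k = I/(MR²), so v ∝ 1/√(1+k).
For the solid ball k = 0.4; for the thin circular ring k = 1.
v₁/v₂ = √((1+k₂)/(1+k₁)) = √(2/1.4) ≈ 1.20.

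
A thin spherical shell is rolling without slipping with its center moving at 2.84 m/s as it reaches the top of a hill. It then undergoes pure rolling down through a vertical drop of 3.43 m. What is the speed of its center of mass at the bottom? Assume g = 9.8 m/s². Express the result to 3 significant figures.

With I = (2/3)MR², the ratio k = I/(MR²) is 2/3.
The rolling condition ω = v/R makes the rotational term ½I(v/R)² = ½kMv², so KE_total = ½(1+k)Mv² = (5/6)Mv².
Energy conservation: (5/6)Mv₀² + Mgh = (5/6)Mv², so v² = v₀² + 2gh/(1+k).
v = √(2.84² + 2×9.8×3.43/1.667) = √48.4 ≈ 6.96 m/s.

v ≈ 6.96 m/s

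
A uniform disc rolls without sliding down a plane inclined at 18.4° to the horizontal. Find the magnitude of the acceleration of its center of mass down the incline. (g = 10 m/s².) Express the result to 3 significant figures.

a ≈ 2.10 m/s²

With I = (1/2)MR², the ratio k = I/(MR²) is 0.5.
Newton's second law down the slope: Mg sinθ − f = Ma. The torque equation fR = Iα (with α = a/R) gives f = kMa.
Eliminating f: Mg sinθ = (1+k)Ma, so a = g sinθ/(1+k) = 10 × sin18.4° / 1.5 ≈ 2.10 m/s².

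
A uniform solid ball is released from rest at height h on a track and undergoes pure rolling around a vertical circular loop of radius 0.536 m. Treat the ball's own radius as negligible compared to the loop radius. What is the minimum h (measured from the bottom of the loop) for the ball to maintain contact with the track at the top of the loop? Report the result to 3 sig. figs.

Here I = (2/5)MR², so the shape factor k = I/(MR²) = 0.4.
At the top, contact is just lost when gravity alone supplies the centripetal force: Mg = Mv_top²/r, i.e. v_top² = gr.
With ω = v/R, the kinetic energy at speed v is ½(1+k)Mv² = (7/10)Mv².
Energy conservation from release (height h) to the top (height 2r): Mgh = Mg(2r) + (7/10)M·gr.
Thus h_min = 2r + (1+k)r/2 = r(2 + 1.4/2) = 0.536 × 2.7 ≈ 1.45 m.

h_min ≈ 1.45 m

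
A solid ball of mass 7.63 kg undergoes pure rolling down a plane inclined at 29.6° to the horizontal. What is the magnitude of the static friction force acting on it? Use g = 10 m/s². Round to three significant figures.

With I = (2/5)MR², the ratio k = I/(MR²) is 0.4.
Newton's second law down the slope: Mg sinθ − f = Ma. The torque equation fR = Iα (with α = a/R) gives f = kMa.
Combining, a = g sinθ/(1+k) and f = kMa = kMg sinθ/(1+k).
f = 0.4 × 7.63 × 10 × sin29.6° / 1.4 ≈ 10.8 N.

f ≈ 10.8 N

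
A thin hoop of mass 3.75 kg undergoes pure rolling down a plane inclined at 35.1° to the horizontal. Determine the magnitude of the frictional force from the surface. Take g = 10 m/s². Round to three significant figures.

Here I = MR², so the shape factor k = I/(MR²) = 1.
Along the incline Mg sinθ − f = Ma, and torque about the center fR = Iα = kMR²(a/R) gives f = kMa.
Combining, a = g sinθ/(1+k) and f = kMa = kMg sinθ/(1+k).
f = 1 × 3.75 × 10 × sin35.1° / 2 ≈ 10.8 N.

f ≈ 10.8 N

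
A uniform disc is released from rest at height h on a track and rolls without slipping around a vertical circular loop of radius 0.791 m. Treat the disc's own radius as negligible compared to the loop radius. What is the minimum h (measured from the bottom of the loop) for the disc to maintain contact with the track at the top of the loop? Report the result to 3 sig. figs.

h_min ≈ 2.18 m

With I = (1/2)MR², the ratio k = I/(MR²) is 0.5.
At the top of the loop, the minimum-contact condition is Mg = Mv_top²/r, so v_top² = gr.
With ω = v/R, the kinetic energy at speed v is ½(1+k)Mv² = (3/4)Mv².
Energy conservation from release (height h) to the top (height 2r): Mgh = Mg(2r) + (3/4)M·gr.
Thus h_min = 2r + (1+k)r/2 = r(2 + 1.5/2) = 0.791 × 2.75 ≈ 2.18 m.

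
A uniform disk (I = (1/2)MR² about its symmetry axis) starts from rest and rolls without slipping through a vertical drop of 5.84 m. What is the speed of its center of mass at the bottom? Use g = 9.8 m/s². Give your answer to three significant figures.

v ≈ 8.74 m/s

For this body I = (1/2)MR², i.e. k = I/(MR²) = 0.5.
The rolling condition ω = v/R makes the rotational term ½I(v/R)² = ½kMv², so KE_total = ½(1+k)Mv² = (3/4)Mv².
Energy conservation: Mgh = (3/4)Mv², so v = √(2gh/(1+k)) = √(2 × 9.8 × 5.84 / 1.5) ≈ 8.74 m/s.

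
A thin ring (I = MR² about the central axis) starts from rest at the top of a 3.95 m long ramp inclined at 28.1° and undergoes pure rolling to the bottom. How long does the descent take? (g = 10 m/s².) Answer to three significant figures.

t ≈ 1.83 s

With I = MR², the ratio k = I/(MR²) is 1.
Newton's second law down the slope: Mg sinθ − f = Ma. The torque equation fR = Iα (with α = a/R) gives f = kMa.
Hence a = g sinθ/(1+k) = 10×sin28.1°/2 = 2.355 m/s².
With constant a from rest, t = √(2L/a) = √(2·3.95/2.355) ≈ 1.83 s.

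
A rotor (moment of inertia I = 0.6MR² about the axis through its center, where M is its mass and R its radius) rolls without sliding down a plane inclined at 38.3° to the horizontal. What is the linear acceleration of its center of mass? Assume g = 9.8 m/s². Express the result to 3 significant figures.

Here I = 0.6MR², so the shape factor k = I/(MR²) = 0.6.
Along the incline Mg sinθ − f = Ma, and torque about the center fR = Iα = kMR²(a/R) gives f = kMa.
Eliminating f: Mg sinθ = (1+k)Ma, so a = g sinθ/(1+k) = 9.8 × sin38.3° / 1.6 ≈ 3.80 m/s².

a ≈ 3.80 m/s²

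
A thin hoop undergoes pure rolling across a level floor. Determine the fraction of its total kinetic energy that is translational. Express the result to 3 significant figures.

fraction ≈ 0.500

With I = MR², the ratio k = I/(MR²) is 1.
With ω = v/R, KE_trans = ½Mv² and KE_rot = ½Iω² = ½kMv², so KE_total = ½(1+k)Mv².
The translational fraction is therefore 1/(1+k) = 1/2 ≈ 0.500.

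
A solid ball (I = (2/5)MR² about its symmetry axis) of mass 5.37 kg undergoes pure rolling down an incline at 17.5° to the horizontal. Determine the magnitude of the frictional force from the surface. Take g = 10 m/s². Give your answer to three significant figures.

f ≈ 4.61 N

For this body I = (2/5)MR², i.e. k = I/(MR²) = 0.4.
Newton's second law down the slope: Mg sinθ − f = Ma. The torque equation fR = Iα (with α = a/R) gives f = kMa.
Combining, a = g sinθ/(1+k) and f = kMa = kMg sinθ/(1+k).
f = 0.4 × 5.37 × 10 × sin17.5° / 1.4 ≈ 4.61 N.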